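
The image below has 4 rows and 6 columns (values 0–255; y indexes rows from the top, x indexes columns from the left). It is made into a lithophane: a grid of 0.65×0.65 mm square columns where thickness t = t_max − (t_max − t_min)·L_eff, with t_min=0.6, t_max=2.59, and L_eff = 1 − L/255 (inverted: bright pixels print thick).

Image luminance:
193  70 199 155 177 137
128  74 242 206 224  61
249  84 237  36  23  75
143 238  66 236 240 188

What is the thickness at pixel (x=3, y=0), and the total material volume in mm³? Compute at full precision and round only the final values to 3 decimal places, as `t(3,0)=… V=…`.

t(3,0)=1.810 V=18.221

span = t_max - t_min = 2.59 - 0.6 = 1.990
L(3,0) = 155, L_eff = 1 - 155/255 = 0.392157 (inverted)
t(3,0) = 2.59 - 1.990·0.392157 = 1.810
Σt over all 4·6 pixels = 366573/8500 ≈ 43.1262353
V = pitch²·Σt = 0.65²·366573/8500 = 18.221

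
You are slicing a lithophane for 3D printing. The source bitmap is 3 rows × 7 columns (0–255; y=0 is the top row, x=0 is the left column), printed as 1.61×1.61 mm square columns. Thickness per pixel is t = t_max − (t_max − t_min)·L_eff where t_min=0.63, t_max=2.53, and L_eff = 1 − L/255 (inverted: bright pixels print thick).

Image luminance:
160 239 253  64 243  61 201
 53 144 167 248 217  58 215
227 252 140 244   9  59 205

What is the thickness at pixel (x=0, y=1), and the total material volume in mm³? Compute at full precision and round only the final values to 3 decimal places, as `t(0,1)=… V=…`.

span = t_max - t_min = 2.53 - 0.63 = 1.900
L(0,1) = 53, L_eff = 1 - 53/255 = 0.792157 (inverted)
t(0,1) = 2.53 - 1.900·0.792157 = 1.025
Σt over all 3·7 pixels = 13261/340 ≈ 39.0029412
V = pitch²·Σt = 1.61²·13261/340 = 101.100

t(0,1)=1.025 V=101.100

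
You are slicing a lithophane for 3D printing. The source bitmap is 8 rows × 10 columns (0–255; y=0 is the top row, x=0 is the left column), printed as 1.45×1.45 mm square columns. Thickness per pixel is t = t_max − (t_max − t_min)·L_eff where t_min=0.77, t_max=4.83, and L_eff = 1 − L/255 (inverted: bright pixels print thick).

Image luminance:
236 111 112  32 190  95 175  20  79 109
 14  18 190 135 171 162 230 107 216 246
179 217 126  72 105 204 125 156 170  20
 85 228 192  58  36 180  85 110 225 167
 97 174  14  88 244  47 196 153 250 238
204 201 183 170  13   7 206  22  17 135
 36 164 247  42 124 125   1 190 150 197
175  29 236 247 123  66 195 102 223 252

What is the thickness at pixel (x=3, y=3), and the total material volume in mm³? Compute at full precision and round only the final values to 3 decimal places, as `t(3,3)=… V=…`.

t(3,3)=1.693 V=496.769

span = t_max - t_min = 4.83 - 0.77 = 4.060
L(3,3) = 58, L_eff = 1 - 58/255 = 0.772549 (inverted)
t(3,3) = 4.83 - 4.060·0.772549 = 1.693
Σt over all 8·10 pixels = 1004171/4250 ≈ 236.2755294
V = pitch²·Σt = 1.45²·1004171/4250 = 496.769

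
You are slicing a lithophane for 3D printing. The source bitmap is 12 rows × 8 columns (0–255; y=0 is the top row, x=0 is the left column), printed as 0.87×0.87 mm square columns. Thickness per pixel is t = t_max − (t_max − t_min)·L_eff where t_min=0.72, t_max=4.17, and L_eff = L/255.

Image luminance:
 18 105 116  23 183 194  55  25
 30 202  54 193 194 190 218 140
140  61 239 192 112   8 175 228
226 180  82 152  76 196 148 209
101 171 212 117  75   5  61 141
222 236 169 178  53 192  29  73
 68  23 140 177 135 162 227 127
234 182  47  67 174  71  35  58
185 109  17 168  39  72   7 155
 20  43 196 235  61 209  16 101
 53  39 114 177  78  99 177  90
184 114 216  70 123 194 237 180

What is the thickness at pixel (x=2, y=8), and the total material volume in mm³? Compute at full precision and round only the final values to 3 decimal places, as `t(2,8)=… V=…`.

span = t_max - t_min = 4.17 - 0.72 = 3.450
L(2,8) = 17, L_eff = 17/255 = 0.066667
t(2,8) = 4.17 - 3.450·0.066667 = 3.940
Σt over all 12·8 pixels = 236.56
V = pitch²·Σt = 0.87²·236.56 = 179.052

t(2,8)=3.940 V=179.052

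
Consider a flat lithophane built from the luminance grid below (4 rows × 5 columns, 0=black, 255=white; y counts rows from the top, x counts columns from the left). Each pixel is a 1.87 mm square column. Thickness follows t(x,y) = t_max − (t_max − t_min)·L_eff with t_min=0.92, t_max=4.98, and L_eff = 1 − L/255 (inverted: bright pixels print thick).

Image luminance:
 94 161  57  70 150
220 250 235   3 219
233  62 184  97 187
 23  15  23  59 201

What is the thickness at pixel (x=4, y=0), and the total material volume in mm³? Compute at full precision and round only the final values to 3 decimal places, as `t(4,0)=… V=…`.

t(4,0)=3.308 V=205.927

span = t_max - t_min = 4.98 - 0.92 = 4.060
L(4,0) = 150, L_eff = 1 - 150/255 = 0.411765 (inverted)
t(4,0) = 4.98 - 4.060·0.411765 = 3.308
Σt over all 4·5 pixels = 750829/12750 ≈ 58.8885490
V = pitch²·Σt = 1.87²·750829/12750 = 205.927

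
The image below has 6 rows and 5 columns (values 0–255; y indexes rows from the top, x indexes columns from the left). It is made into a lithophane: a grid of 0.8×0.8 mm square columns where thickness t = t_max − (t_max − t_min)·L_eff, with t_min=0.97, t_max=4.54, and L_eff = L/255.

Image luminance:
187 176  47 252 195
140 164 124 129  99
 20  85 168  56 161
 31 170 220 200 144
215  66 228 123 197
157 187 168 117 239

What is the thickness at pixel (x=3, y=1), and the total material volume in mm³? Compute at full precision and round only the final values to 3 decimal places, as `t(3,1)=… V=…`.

span = t_max - t_min = 4.54 - 0.97 = 3.570
L(3,1) = 129, L_eff = 129/255 = 0.505882
t(3,1) = 4.54 - 3.570·0.505882 = 2.734
Σt over all 6·5 pixels = 73.69
V = pitch²·Σt = 0.8²·73.69 = 47.162

t(3,1)=2.734 V=47.162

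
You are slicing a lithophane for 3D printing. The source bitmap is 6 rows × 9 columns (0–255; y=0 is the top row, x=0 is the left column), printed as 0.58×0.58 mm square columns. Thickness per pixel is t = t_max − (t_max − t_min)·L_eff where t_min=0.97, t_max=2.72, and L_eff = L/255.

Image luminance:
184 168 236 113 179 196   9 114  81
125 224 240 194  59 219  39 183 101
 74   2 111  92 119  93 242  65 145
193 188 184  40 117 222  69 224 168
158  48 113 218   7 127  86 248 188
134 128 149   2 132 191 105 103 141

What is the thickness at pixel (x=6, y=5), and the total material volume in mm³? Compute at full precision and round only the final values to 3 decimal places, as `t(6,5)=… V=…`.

t(6,5)=1.999 V=32.581

span = t_max - t_min = 2.72 - 0.97 = 1.750
L(6,5) = 105, L_eff = 105/255 = 0.411765
t(6,5) = 2.72 - 1.750·0.411765 = 1.999
Σt over all 6·9 pixels = 82323/850 ≈ 96.8505882
V = pitch²·Σt = 0.58²·82323/850 = 32.581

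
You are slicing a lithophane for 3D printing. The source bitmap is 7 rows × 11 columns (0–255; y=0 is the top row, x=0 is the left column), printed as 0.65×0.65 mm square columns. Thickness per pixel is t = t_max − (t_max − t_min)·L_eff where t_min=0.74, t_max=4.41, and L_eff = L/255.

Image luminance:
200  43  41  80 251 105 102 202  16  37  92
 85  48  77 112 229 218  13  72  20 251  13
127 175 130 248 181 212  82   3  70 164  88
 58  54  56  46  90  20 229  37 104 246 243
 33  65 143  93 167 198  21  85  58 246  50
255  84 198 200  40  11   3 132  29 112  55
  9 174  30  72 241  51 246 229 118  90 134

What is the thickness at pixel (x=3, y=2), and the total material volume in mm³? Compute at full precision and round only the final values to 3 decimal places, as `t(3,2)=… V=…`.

span = t_max - t_min = 4.41 - 0.74 = 3.670
L(3,2) = 248, L_eff = 248/255 = 0.972549
t(3,2) = 4.41 - 3.670·0.972549 = 0.841
Σt over all 7·11 pixels = 5487421/25500 ≈ 215.1929804
V = pitch²·Σt = 0.65²·5487421/25500 = 90.919

t(3,2)=0.841 V=90.919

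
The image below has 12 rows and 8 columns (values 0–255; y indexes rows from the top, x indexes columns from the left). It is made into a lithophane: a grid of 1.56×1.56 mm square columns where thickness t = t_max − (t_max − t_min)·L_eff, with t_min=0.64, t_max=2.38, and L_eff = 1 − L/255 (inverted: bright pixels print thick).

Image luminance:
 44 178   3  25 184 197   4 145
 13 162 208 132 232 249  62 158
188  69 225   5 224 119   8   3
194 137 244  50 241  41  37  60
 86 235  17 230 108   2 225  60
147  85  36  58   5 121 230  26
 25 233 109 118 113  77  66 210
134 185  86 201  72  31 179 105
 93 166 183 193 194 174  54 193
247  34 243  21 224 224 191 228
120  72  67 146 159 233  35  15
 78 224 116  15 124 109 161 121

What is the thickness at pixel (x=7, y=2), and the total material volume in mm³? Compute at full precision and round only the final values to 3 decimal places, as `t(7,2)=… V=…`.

span = t_max - t_min = 2.38 - 0.64 = 1.740
L(7,2) = 3, L_eff = 1 - 3/255 = 0.988235 (inverted)
t(7,2) = 2.38 - 1.740·0.988235 = 0.660
Σt over all 12·8 pixels = 606597/4250 ≈ 142.7287059
V = pitch²·Σt = 1.56²·606597/4250 = 347.345

t(7,2)=0.660 V=347.345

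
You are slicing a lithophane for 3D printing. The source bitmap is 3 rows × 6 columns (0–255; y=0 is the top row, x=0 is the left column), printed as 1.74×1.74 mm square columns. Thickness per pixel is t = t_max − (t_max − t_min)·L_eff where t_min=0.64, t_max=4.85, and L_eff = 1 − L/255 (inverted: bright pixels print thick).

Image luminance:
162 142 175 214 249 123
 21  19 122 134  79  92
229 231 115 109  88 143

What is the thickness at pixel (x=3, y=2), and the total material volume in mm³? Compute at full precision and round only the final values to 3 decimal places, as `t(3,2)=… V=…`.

t(3,2)=2.440 V=157.191

span = t_max - t_min = 4.85 - 0.64 = 4.210
L(3,2) = 109, L_eff = 1 - 109/255 = 0.572549 (inverted)
t(3,2) = 4.85 - 4.210·0.572549 = 2.440
Σt over all 3·6 pixels = 1323947/25500 ≈ 51.9194902
V = pitch²·Σt = 1.74²·1323947/25500 = 157.191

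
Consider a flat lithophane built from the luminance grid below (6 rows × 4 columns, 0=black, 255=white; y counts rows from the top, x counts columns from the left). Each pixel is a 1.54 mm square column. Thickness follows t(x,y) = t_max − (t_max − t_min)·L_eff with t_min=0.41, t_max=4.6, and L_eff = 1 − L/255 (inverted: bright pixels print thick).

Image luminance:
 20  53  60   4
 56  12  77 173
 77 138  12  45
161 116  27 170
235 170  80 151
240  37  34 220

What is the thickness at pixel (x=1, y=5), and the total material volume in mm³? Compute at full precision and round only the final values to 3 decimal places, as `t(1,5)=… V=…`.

t(1,5)=1.018 V=115.614

span = t_max - t_min = 4.6 - 0.41 = 4.190
L(1,5) = 37, L_eff = 1 - 37/255 = 0.854902 (inverted)
t(1,5) = 4.6 - 4.190·0.854902 = 1.018
Σt over all 6·4 pixels = 310778/6375 ≈ 48.7494902
V = pitch²·Σt = 1.54²·310778/6375 = 115.614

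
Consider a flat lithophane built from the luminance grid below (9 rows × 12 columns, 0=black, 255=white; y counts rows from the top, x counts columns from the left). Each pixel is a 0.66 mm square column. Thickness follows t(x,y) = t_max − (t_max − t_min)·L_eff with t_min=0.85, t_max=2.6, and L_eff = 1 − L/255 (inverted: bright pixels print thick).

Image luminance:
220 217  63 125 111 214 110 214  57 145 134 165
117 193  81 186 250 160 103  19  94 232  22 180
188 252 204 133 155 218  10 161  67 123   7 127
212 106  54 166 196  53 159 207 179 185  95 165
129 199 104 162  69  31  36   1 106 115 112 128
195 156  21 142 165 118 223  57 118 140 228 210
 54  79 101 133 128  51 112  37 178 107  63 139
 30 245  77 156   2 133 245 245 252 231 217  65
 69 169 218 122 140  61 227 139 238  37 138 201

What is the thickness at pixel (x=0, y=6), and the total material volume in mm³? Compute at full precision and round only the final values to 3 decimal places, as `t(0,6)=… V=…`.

t(0,6)=1.221 V=83.747

span = t_max - t_min = 2.6 - 0.85 = 1.750
L(0,6) = 54, L_eff = 1 - 54/255 = 0.788235 (inverted)
t(0,6) = 2.6 - 1.750·0.788235 = 1.221
Σt over all 9·12 pixels = 98051/510 ≈ 192.2568627
V = pitch²·Σt = 0.66²·98051/510 = 83.747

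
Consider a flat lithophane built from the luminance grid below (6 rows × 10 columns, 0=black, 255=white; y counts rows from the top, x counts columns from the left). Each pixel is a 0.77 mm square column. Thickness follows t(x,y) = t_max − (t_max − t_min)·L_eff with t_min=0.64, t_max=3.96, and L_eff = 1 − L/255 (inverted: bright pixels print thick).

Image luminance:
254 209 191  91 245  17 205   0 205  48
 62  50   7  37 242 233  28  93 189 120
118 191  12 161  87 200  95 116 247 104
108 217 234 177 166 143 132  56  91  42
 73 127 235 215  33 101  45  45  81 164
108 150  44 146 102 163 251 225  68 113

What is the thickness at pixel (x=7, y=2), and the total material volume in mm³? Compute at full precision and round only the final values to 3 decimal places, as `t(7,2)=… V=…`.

span = t_max - t_min = 3.96 - 0.64 = 3.320
L(7,2) = 116, L_eff = 1 - 116/255 = 0.545098 (inverted)
t(7,2) = 3.96 - 3.320·0.545098 = 2.150
Σt over all 6·10 pixels = 884896/6375 ≈ 138.8072157
V = pitch²·Σt = 0.77²·884896/6375 = 82.299

t(7,2)=2.150 V=82.299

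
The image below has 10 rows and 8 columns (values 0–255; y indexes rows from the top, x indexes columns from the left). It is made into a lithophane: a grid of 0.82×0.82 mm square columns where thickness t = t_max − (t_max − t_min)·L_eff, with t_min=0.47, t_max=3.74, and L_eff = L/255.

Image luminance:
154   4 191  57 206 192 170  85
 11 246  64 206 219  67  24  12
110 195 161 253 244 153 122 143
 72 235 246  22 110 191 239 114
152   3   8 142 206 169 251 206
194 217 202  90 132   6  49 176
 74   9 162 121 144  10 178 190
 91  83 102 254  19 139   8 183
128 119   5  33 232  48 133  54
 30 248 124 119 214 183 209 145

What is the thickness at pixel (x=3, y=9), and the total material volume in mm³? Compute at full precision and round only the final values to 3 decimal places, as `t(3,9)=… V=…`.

span = t_max - t_min = 3.74 - 0.47 = 3.270
L(3,9) = 119, L_eff = 119/255 = 0.466667
t(3,9) = 3.74 - 3.270·0.466667 = 2.214
Σt over all 10·8 pixels = 349348/2125 ≈ 164.3990588
V = pitch²·Σt = 0.82²·349348/2125 = 110.542

t(3,9)=2.214 V=110.542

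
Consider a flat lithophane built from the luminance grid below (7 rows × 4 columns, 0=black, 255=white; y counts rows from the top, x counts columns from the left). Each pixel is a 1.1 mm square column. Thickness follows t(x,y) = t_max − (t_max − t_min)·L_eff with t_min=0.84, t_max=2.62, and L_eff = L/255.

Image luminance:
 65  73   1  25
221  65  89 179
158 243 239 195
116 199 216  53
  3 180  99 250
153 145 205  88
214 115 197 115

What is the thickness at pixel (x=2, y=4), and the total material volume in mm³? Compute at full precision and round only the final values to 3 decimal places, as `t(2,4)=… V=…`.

t(2,4)=1.929 V=55.817

span = t_max - t_min = 2.62 - 0.84 = 1.780
L(2,4) = 99, L_eff = 99/255 = 0.388235
t(2,4) = 2.62 - 1.780·0.388235 = 1.929
Σt over all 7·4 pixels = 588151/12750 ≈ 46.1294902
V = pitch²·Σt = 1.1²·588151/12750 = 55.817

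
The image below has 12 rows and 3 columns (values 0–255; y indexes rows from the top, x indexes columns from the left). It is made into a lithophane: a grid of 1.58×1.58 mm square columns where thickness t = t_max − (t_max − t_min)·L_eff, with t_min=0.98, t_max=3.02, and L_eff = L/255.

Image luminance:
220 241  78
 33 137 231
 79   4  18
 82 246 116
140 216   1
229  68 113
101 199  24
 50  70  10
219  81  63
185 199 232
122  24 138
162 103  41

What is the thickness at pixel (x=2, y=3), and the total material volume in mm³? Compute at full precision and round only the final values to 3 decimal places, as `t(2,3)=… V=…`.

t(2,3)=2.092 V=186.032

span = t_max - t_min = 3.02 - 0.98 = 2.040
L(2,3) = 116, L_eff = 116/255 = 0.454902
t(2,3) = 3.02 - 2.040·0.454902 = 2.092
Σt over all 12·3 pixels = 74.52
V = pitch²·Σt = 1.58²·74.52 = 186.032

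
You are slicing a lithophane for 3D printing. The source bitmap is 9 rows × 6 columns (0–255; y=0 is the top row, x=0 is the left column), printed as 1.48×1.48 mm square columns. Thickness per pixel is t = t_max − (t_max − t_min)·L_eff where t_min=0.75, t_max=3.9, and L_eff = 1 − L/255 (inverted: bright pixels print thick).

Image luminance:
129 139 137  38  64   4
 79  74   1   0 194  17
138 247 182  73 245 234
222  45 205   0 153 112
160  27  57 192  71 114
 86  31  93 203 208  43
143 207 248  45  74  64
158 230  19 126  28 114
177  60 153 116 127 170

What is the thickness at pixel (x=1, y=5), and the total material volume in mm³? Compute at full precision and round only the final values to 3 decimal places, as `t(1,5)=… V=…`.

span = t_max - t_min = 3.9 - 0.75 = 3.150
L(1,5) = 31, L_eff = 1 - 31/255 = 0.878431 (inverted)
t(1,5) = 3.9 - 3.150·0.878431 = 1.133
Σt over all 9·6 pixels = 100323/850 ≈ 118.0270588
V = pitch²·Σt = 1.48²·100323/850 = 258.526

t(1,5)=1.133 V=258.526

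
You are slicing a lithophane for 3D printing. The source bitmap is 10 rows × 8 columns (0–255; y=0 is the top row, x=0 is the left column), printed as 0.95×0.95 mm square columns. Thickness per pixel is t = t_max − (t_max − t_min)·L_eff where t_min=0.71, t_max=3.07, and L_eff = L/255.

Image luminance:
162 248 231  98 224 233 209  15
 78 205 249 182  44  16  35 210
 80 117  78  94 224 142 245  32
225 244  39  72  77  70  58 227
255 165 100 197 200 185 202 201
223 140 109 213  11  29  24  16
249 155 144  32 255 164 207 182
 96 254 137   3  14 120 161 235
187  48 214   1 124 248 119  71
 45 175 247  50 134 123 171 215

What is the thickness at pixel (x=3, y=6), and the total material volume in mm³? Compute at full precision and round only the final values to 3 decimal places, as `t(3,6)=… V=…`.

t(3,6)=2.774 V=127.162

span = t_max - t_min = 3.07 - 0.71 = 2.360
L(3,6) = 32, L_eff = 32/255 = 0.125490
t(3,6) = 3.07 - 2.360·0.125490 = 2.774
Σt over all 10·8 pixels = 299411/2125 ≈ 140.8992941
V = pitch²·Σt = 0.95²·299411/2125 = 127.162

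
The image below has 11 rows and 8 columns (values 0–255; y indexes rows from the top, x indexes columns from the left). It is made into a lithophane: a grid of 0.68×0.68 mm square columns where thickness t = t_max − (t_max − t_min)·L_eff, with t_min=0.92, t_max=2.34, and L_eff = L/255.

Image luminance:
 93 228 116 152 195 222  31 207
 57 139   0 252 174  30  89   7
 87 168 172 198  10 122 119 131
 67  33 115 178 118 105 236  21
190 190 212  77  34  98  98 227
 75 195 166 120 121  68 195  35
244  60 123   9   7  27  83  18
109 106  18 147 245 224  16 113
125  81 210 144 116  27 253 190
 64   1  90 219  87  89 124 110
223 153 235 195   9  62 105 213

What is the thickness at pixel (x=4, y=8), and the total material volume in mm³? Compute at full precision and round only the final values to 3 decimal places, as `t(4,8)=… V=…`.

t(4,8)=1.694 V=67.802

span = t_max - t_min = 2.34 - 0.92 = 1.420
L(4,8) = 116, L_eff = 116/255 = 0.454902
t(4,8) = 2.34 - 1.420·0.454902 = 1.694
Σt over all 11·8 pixels = 623181/4250 ≈ 146.6308235
V = pitch²·Σt = 0.68²·623181/4250 = 67.802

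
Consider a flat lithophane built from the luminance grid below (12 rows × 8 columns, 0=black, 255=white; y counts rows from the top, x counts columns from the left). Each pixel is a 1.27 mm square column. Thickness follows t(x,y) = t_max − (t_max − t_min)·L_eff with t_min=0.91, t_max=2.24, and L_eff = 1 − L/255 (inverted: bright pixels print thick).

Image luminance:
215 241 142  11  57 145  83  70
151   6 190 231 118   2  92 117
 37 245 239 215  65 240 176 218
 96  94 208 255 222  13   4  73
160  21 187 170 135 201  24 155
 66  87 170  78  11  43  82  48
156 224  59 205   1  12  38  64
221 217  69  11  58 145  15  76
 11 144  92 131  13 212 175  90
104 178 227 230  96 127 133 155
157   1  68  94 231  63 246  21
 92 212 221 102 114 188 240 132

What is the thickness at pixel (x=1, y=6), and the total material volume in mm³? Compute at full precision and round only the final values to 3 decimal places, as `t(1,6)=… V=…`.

span = t_max - t_min = 2.24 - 0.91 = 1.330
L(1,6) = 224, L_eff = 1 - 224/255 = 0.121569 (inverted)
t(1,6) = 2.24 - 1.330·0.121569 = 2.078
Σt over all 12·8 pixels = 189721/1275 ≈ 148.8007843
V = pitch²·Σt = 1.27²·189721/1275 = 240.001

t(1,6)=2.078 V=240.001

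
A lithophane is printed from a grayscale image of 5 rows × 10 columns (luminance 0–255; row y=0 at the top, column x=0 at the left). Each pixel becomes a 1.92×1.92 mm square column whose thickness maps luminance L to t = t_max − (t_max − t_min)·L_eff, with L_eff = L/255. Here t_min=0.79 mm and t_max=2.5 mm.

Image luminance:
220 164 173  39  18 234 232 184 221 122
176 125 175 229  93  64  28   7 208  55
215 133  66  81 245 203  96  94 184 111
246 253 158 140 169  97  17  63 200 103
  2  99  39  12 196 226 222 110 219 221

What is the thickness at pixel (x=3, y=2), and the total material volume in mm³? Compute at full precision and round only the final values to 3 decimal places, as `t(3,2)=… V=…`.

t(3,2)=1.957 V=288.077

span = t_max - t_min = 2.5 - 0.79 = 1.710
L(3,2) = 81, L_eff = 81/255 = 0.317647
t(3,2) = 2.5 - 1.710·0.317647 = 1.957
Σt over all 5·10 pixels = 78.146
V = pitch²·Σt = 1.92²·78.146 = 288.077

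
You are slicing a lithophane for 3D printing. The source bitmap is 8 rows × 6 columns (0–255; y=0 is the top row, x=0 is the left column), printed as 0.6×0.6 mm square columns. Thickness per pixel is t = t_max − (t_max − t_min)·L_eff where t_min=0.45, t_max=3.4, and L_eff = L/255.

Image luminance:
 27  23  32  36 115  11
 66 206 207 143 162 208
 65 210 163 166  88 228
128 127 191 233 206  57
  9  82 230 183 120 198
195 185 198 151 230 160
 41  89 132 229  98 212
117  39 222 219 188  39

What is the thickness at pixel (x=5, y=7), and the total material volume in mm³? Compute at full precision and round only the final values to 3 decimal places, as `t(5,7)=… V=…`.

t(5,7)=2.949 V=30.998

span = t_max - t_min = 3.4 - 0.45 = 2.950
L(5,7) = 39, L_eff = 39/255 = 0.152941
t(5,7) = 3.4 - 2.950·0.152941 = 2.949
Σt over all 8·6 pixels = 6458/75 ≈ 86.1066667
V = pitch²·Σt = 0.6²·6458/75 = 30.998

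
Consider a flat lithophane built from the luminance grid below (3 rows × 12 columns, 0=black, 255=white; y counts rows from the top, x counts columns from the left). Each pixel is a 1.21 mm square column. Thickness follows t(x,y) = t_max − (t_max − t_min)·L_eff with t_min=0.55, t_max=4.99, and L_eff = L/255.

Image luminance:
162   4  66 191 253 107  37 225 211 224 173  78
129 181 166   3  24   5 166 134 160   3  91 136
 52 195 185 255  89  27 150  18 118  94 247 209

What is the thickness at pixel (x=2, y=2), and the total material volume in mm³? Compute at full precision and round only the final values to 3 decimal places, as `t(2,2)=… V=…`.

t(2,2)=1.769 V=146.561

span = t_max - t_min = 4.99 - 0.55 = 4.440
L(2,2) = 185, L_eff = 185/255 = 0.725490
t(2,2) = 4.99 - 4.440·0.725490 = 1.769
Σt over all 3·12 pixels = 212719/2125 ≈ 100.1030588
V = pitch²·Σt = 1.21²·212719/2125 = 146.561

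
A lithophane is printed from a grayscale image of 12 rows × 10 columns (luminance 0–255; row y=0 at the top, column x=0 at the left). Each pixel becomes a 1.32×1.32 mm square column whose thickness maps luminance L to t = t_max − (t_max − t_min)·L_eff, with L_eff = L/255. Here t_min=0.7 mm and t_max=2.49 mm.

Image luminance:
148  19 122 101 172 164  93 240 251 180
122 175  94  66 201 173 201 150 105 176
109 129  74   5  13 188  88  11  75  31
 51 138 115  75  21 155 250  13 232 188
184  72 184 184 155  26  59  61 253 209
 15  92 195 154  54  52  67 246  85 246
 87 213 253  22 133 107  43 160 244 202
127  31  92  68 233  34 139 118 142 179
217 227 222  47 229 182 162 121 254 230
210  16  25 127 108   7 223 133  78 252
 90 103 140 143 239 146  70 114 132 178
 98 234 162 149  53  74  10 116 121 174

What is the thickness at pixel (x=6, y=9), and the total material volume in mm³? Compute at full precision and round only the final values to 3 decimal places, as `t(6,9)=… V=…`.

span = t_max - t_min = 2.49 - 0.7 = 1.790
L(6,9) = 223, L_eff = 223/255 = 0.874510
t(6,9) = 2.49 - 1.790·0.874510 = 0.925
Σt over all 12·10 pixels = 32001/170 ≈ 188.2411765
V = pitch²·Σt = 1.32²·32001/170 = 327.991

t(6,9)=0.925 V=327.991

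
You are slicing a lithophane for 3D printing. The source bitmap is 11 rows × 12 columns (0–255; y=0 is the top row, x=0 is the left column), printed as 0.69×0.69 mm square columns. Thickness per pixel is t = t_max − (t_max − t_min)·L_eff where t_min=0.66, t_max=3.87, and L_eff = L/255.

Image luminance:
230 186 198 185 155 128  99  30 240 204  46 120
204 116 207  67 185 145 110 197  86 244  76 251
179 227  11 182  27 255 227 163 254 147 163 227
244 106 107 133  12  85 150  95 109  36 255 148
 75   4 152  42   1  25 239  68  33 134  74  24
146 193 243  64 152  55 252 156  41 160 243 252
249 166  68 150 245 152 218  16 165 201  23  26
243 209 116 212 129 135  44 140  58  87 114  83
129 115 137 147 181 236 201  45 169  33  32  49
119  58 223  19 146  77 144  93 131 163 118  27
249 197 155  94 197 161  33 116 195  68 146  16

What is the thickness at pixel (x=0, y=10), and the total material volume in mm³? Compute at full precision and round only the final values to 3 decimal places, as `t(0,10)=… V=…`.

t(0,10)=0.736 V=136.849

span = t_max - t_min = 3.87 - 0.66 = 3.210
L(0,10) = 249, L_eff = 249/255 = 0.976471
t(0,10) = 3.87 - 3.210·0.976471 = 0.736
Σt over all 11·12 pixels = 2443211/8500 ≈ 287.4365882
V = pitch²·Σt = 0.69²·2443211/8500 = 136.849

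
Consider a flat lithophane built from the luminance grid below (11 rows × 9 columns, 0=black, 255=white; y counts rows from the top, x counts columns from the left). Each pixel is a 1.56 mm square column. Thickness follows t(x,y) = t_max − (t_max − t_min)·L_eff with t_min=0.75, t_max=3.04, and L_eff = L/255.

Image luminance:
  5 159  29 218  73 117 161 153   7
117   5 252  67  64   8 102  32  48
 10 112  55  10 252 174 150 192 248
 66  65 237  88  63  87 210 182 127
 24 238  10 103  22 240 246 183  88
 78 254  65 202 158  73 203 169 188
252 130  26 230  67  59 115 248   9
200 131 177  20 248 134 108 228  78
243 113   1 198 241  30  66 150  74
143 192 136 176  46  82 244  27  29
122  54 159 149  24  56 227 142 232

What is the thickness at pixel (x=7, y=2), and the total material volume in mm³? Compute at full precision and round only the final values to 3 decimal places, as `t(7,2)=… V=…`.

t(7,2)=1.316 V=463.494

span = t_max - t_min = 3.04 - 0.75 = 2.290
L(7,2) = 192, L_eff = 192/255 = 0.752941
t(7,2) = 3.04 - 2.290·0.752941 = 1.316
Σt over all 11·9 pixels = 971327/5100 ≈ 190.4562745
V = pitch²·Σt = 1.56²·971327/5100 = 463.494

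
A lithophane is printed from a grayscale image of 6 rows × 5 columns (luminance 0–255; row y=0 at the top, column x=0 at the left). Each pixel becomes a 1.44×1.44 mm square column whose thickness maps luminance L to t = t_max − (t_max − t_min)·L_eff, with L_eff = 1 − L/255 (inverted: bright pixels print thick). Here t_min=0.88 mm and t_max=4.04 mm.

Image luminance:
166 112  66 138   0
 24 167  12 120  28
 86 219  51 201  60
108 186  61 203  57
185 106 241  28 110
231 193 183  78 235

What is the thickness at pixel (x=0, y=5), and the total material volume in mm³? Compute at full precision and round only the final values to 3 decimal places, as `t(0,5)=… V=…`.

t(0,5)=3.743 V=148.663

span = t_max - t_min = 4.04 - 0.88 = 3.160
L(0,5) = 231, L_eff = 1 - 231/255 = 0.094118 (inverted)
t(0,5) = 4.04 - 3.160·0.094118 = 3.743
Σt over all 6·5 pixels = 5377/75 ≈ 71.6933333
V = pitch²·Σt = 1.44²·5377/75 = 148.663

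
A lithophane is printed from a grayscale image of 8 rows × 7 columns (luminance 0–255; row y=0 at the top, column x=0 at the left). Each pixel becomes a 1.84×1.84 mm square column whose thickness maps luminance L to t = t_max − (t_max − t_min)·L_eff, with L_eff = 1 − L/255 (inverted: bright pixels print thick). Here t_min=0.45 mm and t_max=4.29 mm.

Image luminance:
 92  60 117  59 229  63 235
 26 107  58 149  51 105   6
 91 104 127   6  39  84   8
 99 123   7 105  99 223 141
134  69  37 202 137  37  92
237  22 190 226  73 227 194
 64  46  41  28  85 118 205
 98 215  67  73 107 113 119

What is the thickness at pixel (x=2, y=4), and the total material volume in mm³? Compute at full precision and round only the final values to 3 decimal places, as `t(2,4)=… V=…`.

span = t_max - t_min = 4.29 - 0.45 = 3.840
L(2,4) = 37, L_eff = 1 - 37/255 = 0.854902 (inverted)
t(2,4) = 4.29 - 3.840·0.854902 = 1.007
Σt over all 8·7 pixels = 241358/2125 ≈ 113.5802353
V = pitch²·Σt = 1.84²·241358/2125 = 384.537

t(2,4)=1.007 V=384.537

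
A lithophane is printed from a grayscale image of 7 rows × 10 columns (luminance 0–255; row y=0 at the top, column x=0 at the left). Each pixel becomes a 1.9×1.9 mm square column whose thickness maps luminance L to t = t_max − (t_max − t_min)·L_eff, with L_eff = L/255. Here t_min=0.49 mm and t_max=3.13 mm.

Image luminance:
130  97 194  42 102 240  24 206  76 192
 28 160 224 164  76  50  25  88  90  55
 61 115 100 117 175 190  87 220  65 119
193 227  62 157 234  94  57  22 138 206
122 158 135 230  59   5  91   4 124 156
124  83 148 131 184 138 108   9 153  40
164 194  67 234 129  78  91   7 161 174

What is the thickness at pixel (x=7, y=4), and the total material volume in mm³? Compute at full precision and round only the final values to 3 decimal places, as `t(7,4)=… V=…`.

t(7,4)=3.089 V=476.896

span = t_max - t_min = 3.13 - 0.49 = 2.640
L(7,4) = 4, L_eff = 4/255 = 0.015686
t(7,4) = 3.13 - 2.640·0.015686 = 3.089
Σt over all 7·10 pixels = 561443/4250 ≈ 132.1042353
V = pitch²·Σt = 1.9²·561443/4250 = 476.896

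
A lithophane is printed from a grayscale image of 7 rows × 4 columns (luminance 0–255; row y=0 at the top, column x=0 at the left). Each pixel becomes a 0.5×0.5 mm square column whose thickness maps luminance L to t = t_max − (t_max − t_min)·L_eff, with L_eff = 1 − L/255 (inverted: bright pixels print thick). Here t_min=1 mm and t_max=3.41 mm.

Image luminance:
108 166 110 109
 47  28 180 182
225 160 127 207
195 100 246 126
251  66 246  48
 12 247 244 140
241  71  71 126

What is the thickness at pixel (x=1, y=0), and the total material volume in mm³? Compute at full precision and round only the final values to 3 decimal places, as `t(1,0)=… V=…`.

t(1,0)=2.569 V=16.638

span = t_max - t_min = 3.41 - 1 = 2.410
L(1,0) = 166, L_eff = 1 - 166/255 = 0.349020 (inverted)
t(1,0) = 3.41 - 2.410·0.349020 = 2.569
Σt over all 7·4 pixels = 1697039/25500 ≈ 66.5505490
V = pitch²·Σt = 0.5²·1697039/25500 = 16.638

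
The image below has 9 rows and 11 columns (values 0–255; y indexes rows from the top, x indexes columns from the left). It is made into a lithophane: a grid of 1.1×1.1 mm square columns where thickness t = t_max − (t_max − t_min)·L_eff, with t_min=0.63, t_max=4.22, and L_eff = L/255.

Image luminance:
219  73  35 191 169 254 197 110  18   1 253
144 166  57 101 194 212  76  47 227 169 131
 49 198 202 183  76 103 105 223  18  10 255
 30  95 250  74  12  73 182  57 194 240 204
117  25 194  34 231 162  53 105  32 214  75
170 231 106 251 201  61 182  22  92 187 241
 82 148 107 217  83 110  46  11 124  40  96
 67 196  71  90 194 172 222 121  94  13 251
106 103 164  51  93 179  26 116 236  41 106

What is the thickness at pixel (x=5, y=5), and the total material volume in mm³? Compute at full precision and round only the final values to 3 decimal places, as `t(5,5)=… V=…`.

t(5,5)=3.361 V=290.210

span = t_max - t_min = 4.22 - 0.63 = 3.590
L(5,5) = 61, L_eff = 61/255 = 0.239216
t(5,5) = 4.22 - 3.590·0.239216 = 3.361
Σt over all 9·11 pixels = 2038663/8500 ≈ 239.8427059
V = pitch²·Σt = 1.1²·2038663/8500 = 290.210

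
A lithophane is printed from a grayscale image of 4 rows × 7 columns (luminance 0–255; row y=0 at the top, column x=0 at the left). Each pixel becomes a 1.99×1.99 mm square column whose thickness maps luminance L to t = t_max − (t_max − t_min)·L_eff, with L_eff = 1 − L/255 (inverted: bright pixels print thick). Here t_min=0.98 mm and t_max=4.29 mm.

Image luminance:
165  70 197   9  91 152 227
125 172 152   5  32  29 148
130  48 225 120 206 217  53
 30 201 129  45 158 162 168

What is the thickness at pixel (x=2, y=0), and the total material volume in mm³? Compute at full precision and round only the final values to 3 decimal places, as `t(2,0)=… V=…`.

span = t_max - t_min = 4.29 - 0.98 = 3.310
L(2,0) = 197, L_eff = 1 - 197/255 = 0.227451 (inverted)
t(2,0) = 4.29 - 3.310·0.227451 = 3.537
Σt over all 4·7 pixels = 923483/12750 ≈ 72.4300392
V = pitch²·Σt = 1.99²·923483/12750 = 286.830

t(2,0)=3.537 V=286.830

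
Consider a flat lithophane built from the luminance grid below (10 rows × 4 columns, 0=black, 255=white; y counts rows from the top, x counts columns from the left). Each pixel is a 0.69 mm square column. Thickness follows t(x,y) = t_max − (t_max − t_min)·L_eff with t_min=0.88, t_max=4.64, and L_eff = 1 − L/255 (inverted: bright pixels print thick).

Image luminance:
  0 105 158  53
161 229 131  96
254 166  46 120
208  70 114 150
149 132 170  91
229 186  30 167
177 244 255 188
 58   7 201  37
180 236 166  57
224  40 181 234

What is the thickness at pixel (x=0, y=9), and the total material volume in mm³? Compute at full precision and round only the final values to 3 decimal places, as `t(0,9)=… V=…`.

t(0,9)=4.183 V=56.774

span = t_max - t_min = 4.64 - 0.88 = 3.760
L(0,9) = 224, L_eff = 1 - 224/255 = 0.121569 (inverted)
t(0,9) = 4.64 - 3.760·0.121569 = 4.183
Σt over all 10·4 pixels = 10136/85 ≈ 119.2470588
V = pitch²·Σt = 0.69²·10136/85 = 56.774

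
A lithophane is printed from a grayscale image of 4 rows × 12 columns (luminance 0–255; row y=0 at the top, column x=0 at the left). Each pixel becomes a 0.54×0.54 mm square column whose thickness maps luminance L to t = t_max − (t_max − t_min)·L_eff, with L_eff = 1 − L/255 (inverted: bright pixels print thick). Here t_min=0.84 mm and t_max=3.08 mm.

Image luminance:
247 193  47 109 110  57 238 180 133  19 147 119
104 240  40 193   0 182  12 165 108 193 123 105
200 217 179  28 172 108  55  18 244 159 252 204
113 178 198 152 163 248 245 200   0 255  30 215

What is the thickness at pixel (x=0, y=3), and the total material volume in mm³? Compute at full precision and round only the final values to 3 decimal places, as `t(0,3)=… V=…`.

span = t_max - t_min = 3.08 - 0.84 = 2.240
L(0,3) = 113, L_eff = 1 - 113/255 = 0.556863 (inverted)
t(0,3) = 3.08 - 2.240·0.556863 = 1.833
Σt over all 4·12 pixels = 214424/2125 ≈ 100.9054118
V = pitch²·Σt = 0.54²·214424/2125 = 29.424

t(0,3)=1.833 V=29.424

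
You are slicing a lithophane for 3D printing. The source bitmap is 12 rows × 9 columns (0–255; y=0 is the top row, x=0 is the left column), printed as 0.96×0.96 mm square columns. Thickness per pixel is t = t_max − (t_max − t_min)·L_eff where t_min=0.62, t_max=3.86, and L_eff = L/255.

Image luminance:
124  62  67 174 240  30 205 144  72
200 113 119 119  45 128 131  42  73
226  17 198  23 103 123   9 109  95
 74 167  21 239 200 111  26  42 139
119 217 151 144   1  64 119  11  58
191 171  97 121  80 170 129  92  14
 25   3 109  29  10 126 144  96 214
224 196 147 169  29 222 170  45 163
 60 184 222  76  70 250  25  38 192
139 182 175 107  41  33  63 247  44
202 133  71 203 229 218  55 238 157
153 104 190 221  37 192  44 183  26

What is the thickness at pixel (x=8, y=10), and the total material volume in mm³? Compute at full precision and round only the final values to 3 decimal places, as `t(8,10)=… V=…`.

span = t_max - t_min = 3.86 - 0.62 = 3.240
L(8,10) = 157, L_eff = 157/255 = 0.615686
t(8,10) = 3.86 - 3.240·0.615686 = 1.865
Σt over all 12·9 pixels = 538002/2125 ≈ 253.1774118
V = pitch²·Σt = 0.96²·538002/2125 = 233.328

t(8,10)=1.865 V=233.328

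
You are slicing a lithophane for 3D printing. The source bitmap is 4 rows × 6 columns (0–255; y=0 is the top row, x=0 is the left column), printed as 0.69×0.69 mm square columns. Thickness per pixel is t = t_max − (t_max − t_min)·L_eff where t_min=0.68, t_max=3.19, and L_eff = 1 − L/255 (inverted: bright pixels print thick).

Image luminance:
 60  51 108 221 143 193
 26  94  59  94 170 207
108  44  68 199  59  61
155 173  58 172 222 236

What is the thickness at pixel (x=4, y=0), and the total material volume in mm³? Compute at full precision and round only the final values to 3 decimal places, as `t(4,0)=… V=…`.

t(4,0)=2.088 V=21.740

span = t_max - t_min = 3.19 - 0.68 = 2.510
L(4,0) = 143, L_eff = 1 - 143/255 = 0.439216 (inverted)
t(4,0) = 3.19 - 2.510·0.439216 = 2.088
Σt over all 4·6 pixels = 1164391/25500 ≈ 45.6623922
V = pitch²·Σt = 0.69²·1164391/25500 = 21.740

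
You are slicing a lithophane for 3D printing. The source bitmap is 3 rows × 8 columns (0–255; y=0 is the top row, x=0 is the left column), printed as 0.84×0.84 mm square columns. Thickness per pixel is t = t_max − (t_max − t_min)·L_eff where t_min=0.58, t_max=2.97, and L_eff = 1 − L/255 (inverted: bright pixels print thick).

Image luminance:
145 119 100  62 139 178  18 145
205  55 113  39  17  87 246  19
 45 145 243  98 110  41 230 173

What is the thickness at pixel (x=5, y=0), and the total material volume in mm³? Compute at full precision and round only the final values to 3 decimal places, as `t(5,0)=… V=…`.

t(5,0)=2.248 V=28.154

span = t_max - t_min = 2.97 - 0.58 = 2.390
L(5,0) = 178, L_eff = 1 - 178/255 = 0.301961 (inverted)
t(5,0) = 2.97 - 2.390·0.301961 = 2.248
Σt over all 3·8 pixels = 84789/2125 ≈ 39.9007059
V = pitch²·Σt = 0.84²·84789/2125 = 28.154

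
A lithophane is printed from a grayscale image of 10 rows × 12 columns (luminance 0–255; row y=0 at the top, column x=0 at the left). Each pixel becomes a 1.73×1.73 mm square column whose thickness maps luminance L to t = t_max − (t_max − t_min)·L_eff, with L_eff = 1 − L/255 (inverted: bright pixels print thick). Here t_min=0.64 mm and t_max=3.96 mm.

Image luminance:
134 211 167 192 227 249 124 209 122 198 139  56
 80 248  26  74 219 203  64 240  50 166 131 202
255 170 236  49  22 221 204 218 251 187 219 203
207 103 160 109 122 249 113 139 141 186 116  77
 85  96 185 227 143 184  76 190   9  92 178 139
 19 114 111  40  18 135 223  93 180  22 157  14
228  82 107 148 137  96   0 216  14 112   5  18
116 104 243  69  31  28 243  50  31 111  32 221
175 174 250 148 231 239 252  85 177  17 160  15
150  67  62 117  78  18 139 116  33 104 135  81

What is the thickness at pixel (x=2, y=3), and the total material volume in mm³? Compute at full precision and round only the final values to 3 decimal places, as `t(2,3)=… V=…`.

t(2,3)=2.723 V=848.758

span = t_max - t_min = 3.96 - 0.64 = 3.320
L(2,3) = 160, L_eff = 1 - 160/255 = 0.372549 (inverted)
t(2,3) = 3.96 - 3.320·0.372549 = 2.723
Σt over all 10·12 pixels = 1807889/6375 ≈ 283.5904314
V = pitch²·Σt = 1.73²·1807889/6375 = 848.758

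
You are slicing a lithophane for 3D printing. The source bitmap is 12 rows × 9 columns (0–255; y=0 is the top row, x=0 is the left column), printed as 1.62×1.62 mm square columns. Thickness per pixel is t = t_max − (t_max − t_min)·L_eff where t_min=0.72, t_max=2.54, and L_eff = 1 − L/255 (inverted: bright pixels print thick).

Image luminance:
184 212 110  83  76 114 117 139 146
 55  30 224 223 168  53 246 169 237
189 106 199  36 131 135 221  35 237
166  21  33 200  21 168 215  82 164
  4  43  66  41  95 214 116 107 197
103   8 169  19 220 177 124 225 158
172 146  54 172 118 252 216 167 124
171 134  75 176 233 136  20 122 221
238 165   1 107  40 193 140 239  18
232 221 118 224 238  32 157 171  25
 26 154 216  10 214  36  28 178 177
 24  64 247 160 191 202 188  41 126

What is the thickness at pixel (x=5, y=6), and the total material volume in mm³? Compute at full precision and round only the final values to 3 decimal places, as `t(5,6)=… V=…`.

span = t_max - t_min = 2.54 - 0.72 = 1.820
L(5,6) = 252, L_eff = 1 - 252/255 = 0.011765 (inverted)
t(5,6) = 2.54 - 1.820·0.011765 = 2.519
Σt over all 12·9 pixels = 2318311/12750 ≈ 181.8283137
V = pitch²·Σt = 1.62²·2318311/12750 = 477.190

t(5,6)=2.519 V=477.190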